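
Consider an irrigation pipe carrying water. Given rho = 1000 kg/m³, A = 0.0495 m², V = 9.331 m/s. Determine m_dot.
Formula: \dot{m} = \rho A V
m_dot = 1000·0.0495·9.331 = 461.9 kg/s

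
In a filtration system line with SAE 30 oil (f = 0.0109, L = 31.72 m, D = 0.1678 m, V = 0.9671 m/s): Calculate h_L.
Formula: h_L = f \frac{L}{D} \frac{V^2}{2g}
h_L = 0.0109·(31.72/0.1678)·0.9671²/(2·9.81) = 0.09822 m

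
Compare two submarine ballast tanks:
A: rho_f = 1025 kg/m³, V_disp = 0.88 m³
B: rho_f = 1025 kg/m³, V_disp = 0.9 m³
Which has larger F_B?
F_B(A) = 8849 N, F_B(B) = 9050 N. Answer: B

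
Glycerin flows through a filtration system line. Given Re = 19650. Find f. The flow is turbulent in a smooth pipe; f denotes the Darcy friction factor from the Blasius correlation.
Formula: f = \frac{0.316}{Re^{0.25}}
f = 0.316/19650^0.25 = 0.02669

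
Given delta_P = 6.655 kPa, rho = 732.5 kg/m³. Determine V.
Formula: V = \sqrt{\frac{2 \Delta P}{\rho}}
V = √(2·(6.655·1000)/732.5) = 4.263 m/s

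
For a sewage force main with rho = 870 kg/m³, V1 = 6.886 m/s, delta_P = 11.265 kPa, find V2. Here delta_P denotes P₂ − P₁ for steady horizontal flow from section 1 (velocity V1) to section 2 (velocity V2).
Formula: \Delta P = \frac{1}{2} \rho (V_1^2 - V_2^2)
Substituting knowns: 11.265 = 0.5·870·(6.886² − V2²)/1000
Solving for V2: V2 = √(6.886² − 2·(11.265·1000)/870) = 4.639 m/s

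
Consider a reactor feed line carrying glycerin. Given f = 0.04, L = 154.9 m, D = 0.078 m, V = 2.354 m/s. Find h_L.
Formula: h_L = f \frac{L}{D} \frac{V^2}{2g}
h_L = 0.04·(154.9/0.078)·2.354²/(2·9.81) = 22.44 m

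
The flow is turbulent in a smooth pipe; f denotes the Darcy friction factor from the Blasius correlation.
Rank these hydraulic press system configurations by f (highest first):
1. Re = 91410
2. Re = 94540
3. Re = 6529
Case 1: f = 0.01817
Case 2: f = 0.01802
Case 3: f = 0.03515
Ranking (highest first): 3, 1, 2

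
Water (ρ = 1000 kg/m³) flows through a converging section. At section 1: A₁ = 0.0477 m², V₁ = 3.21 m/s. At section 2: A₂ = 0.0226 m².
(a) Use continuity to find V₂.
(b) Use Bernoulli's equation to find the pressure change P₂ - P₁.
(a) Continuity: A₁V₁=A₂V₂ -> V₂=A₁V₁/A₂=0.0477*3.21/0.0226=6.78 m/s
(b) Bernoulli: P₂-P₁=0.5*rho*(V₁^2-V₂^2)/1000=0.5*1000*(3.21^2-6.78^2)/1000=-17.83 kPa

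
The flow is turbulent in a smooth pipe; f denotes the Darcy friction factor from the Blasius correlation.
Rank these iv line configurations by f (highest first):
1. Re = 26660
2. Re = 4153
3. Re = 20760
Case 1: f = 0.02473
Case 2: f = 0.03936
Case 3: f = 0.02633
Ranking (highest first): 2, 3, 1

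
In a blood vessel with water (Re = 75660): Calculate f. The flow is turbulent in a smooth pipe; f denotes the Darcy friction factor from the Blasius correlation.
Formula: f = \frac{0.316}{Re^{0.25}}
f = 0.316/75660^0.25 = 0.01905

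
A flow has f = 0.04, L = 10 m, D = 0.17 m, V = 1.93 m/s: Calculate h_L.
Formula: h_L = f \frac{L}{D} \frac{V^2}{2g}
h_L = 0.04·(10/0.17)·1.93²/(2·9.81) = 0.4467 m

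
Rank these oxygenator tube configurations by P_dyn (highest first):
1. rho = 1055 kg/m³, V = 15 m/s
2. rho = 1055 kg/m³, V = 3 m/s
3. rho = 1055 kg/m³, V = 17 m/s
Case 1: P_dyn = 118.7 kPa
Case 2: P_dyn = 4.747 kPa
Case 3: P_dyn = 152.4 kPa
Ranking (highest first): 3, 1, 2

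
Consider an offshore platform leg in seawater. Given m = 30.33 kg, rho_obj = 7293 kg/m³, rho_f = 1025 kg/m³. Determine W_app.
Formula: W_{app} = mg\left(1 - \frac{\rho_f}{\rho_{obj}}\right)
W_app = 30.33·9.81·(1 − 1025/7293) = 255.7 N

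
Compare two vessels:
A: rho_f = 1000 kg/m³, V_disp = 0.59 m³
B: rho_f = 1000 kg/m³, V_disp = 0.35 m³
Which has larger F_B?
F_B(A) = 5788 N, F_B(B) = 3434 N. Answer: A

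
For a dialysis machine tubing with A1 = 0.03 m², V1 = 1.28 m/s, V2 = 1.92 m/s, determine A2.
Formula: V_2 = \frac{A_1 V_1}{A_2}
Substituting knowns: 1.92 = 0.03·1.28/A2
Solving for A2: A2 = 0.03·1.28/1.92 = 0.02 m²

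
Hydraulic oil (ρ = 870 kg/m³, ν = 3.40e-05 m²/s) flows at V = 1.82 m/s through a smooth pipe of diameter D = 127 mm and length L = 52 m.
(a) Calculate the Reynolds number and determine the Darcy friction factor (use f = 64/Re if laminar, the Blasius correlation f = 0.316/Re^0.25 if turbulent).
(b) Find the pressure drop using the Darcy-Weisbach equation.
(a) Re = V·D/ν = 1.82·0.127/3.40e-05 = 6798.2 → turbulent (Re > 4000); f = 0.316/Re^0.25 = 0.316/6798.2^0.25 = 0.034801
(b) Darcy-Weisbach: ΔP = f·(L/D)·½ρV²/1000 = 0.034801·(52/0.127)·½·870·1.82²/1000 = 20.53 kPa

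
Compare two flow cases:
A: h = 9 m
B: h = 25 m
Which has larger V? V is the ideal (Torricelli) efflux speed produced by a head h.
V(A) = 13.29 m/s, V(B) = 22.15 m/s. Answer: B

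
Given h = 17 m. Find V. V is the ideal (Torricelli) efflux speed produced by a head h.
Formula: V = \sqrt{2 g h}
V = √(2·9.81·17) = 18.26 m/s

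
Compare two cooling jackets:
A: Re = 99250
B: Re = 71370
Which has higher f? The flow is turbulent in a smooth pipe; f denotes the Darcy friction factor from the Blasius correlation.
f(A) = 0.0178, f(B) = 0.01933. Answer: B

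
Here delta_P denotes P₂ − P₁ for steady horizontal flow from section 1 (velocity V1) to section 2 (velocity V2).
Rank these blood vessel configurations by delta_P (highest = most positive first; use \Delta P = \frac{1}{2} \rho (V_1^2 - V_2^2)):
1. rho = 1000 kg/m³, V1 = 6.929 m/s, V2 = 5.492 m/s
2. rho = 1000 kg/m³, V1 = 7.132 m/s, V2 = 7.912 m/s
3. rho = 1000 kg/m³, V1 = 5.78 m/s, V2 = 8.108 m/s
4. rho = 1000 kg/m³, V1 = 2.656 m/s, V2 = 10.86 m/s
Case 1: delta_P = 8.924 kPa
Case 2: delta_P = -5.867 kPa
Case 3: delta_P = -16.17 kPa
Case 4: delta_P = -55.44 kPa
Ranking (highest first): 1, 2, 3, 4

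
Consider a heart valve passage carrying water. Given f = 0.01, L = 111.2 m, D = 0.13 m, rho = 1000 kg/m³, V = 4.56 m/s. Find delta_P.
Formula: \Delta P = f \frac{L}{D} \frac{\rho V^2}{2}
delta_P = 0.01·(111.2/0.13)·0.5·1000·4.56²/1000 = 88.93 kPa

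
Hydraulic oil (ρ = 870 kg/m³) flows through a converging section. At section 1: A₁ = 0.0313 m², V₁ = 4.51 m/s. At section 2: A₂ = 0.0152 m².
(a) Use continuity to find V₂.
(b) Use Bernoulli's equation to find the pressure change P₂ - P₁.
(a) Continuity: A₁V₁=A₂V₂ -> V₂=A₁V₁/A₂=0.0313*4.51/0.0152=9.29 m/s
(b) Bernoulli: P₂-P₁=0.5*rho*(V₁^2-V₂^2)/1000=0.5*870*(4.51^2-9.29^2)/1000=-28.69 kPa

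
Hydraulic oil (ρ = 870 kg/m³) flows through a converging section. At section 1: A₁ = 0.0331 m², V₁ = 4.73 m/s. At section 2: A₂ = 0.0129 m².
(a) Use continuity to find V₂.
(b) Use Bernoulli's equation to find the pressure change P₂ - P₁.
(a) Continuity: A₁V₁=A₂V₂ -> V₂=A₁V₁/A₂=0.0331*4.73/0.0129=12.14 m/s
(b) Bernoulli: P₂-P₁=0.5*rho*(V₁^2-V₂^2)/1000=0.5*870*(4.73^2-12.14^2)/1000=-54.38 kPa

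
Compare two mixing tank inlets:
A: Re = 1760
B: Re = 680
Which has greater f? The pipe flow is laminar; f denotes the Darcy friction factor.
f(A) = 0.03636, f(B) = 0.09412. Answer: B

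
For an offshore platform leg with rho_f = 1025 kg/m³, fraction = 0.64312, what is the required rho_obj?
Formula: f_{sub} = \frac{\rho_{obj}}{\rho_f}
Substituting knowns: 0.64312 = rho_obj/1025
Solving for rho_obj: rho_obj = 0.64312·1025 = 659.2 kg/m³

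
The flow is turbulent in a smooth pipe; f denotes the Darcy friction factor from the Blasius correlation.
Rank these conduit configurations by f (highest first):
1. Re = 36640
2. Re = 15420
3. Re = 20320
Case 1: f = 0.02284
Case 2: f = 0.02836
Case 3: f = 0.02647
Ranking (highest first): 2, 3, 1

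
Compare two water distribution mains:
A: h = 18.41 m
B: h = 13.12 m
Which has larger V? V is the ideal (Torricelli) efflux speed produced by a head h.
V(A) = 19.01 m/s, V(B) = 16.04 m/s. Answer: A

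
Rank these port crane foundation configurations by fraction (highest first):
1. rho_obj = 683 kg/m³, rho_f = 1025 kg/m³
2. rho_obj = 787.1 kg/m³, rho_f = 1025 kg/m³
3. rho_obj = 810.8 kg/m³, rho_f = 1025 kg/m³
Case 1: fraction = 0.6663
Case 2: fraction = 0.7679
Case 3: fraction = 0.791
Ranking (highest first): 3, 2, 1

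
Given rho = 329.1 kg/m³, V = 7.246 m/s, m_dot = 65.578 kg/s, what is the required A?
Formula: \dot{m} = \rho A V
Substituting knowns: 65.578 = 329.1·A·7.246
Solving for A: A = 65.578/(329.1·7.246) = 0.0275 m²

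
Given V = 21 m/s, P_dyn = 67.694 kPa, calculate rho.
Formula: P_{dyn} = \frac{1}{2} \rho V^2
Substituting knowns: 67.694 = 0.5·rho·21²/1000
Solving for rho: rho = 2·(67.694·1000)/21² = 307 kg/m³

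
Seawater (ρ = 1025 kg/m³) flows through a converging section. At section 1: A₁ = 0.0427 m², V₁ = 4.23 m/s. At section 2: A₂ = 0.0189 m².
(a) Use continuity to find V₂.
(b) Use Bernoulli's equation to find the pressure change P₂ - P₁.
(a) Continuity: A₁V₁=A₂V₂ -> V₂=A₁V₁/A₂=0.0427*4.23/0.0189=9.56 m/s
(b) Bernoulli: P₂-P₁=0.5*rho*(V₁^2-V₂^2)/1000=0.5*1025*(4.23^2-9.56^2)/1000=-37.67 kPa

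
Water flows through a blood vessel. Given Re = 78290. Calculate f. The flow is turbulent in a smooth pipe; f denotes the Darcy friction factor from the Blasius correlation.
Formula: f = \frac{0.316}{Re^{0.25}}
f = 0.316/78290^0.25 = 0.01889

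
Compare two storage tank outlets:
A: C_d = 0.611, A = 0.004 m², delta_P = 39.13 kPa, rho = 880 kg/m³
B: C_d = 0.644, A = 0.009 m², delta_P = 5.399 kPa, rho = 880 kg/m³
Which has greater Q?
Q(A) = 23.05 L/s, Q(B) = 20.3 L/s. Answer: A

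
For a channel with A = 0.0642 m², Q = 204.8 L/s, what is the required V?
Formula: Q = A V
Substituting knowns: 204.8 = 0.0642·V·1000
Solving for V: V = (204.8/1000)/0.0642 = 3.19 m/s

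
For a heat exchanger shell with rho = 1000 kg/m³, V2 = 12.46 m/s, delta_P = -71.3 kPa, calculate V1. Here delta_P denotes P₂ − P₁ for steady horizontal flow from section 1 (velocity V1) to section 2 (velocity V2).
Formula: \Delta P = \frac{1}{2} \rho (V_1^2 - V_2^2)
Substituting knowns: -71.3 = 0.5·1000·(V1² − 12.46²)/1000
Solving for V1: V1 = √(12.46² + 2·(-71.3·1000)/1000) = 3.557 m/s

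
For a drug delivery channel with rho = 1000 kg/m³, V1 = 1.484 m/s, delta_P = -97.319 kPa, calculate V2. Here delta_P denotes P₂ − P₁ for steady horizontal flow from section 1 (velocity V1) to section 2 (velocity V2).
Formula: \Delta P = \frac{1}{2} \rho (V_1^2 - V_2^2)
Substituting knowns: -97.319 = 0.5·1000·(1.484² − V2²)/1000
Solving for V2: V2 = √(1.484² − 2·(-97.319·1000)/1000) = 14.03 m/s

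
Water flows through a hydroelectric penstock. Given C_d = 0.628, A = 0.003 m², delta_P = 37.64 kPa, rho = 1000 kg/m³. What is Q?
Formula: Q = C_d A \sqrt{\frac{2 \Delta P}{\rho}}
Q = 0.628·0.003·√(2·(37.64·1000)/1000)·1000 = 16.35 L/s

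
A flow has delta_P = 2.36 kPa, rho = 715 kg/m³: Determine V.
Formula: V = \sqrt{\frac{2 \Delta P}{\rho}}
V = √(2·(2.36·1000)/715) = 2.569 m/s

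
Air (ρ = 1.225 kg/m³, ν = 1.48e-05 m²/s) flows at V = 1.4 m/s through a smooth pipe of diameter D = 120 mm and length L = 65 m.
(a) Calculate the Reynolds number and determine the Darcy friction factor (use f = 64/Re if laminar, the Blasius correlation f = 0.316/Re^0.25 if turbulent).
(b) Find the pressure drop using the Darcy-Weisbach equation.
(a) Re = V·D/ν = 1.4·0.12/1.48e-05 = 11351 → turbulent (Re > 4000); f = 0.316/Re^0.25 = 0.316/11351^0.25 = 0.030615
(b) Darcy-Weisbach: ΔP = f·(L/D)·½ρV²/1000 = 0.030615·(65/0.120)·½·1.225·1.4²/1000 = 0.01991 kPa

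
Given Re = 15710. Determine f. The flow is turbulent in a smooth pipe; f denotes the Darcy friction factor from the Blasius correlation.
Formula: f = \frac{0.316}{Re^{0.25}}
f = 0.316/15710^0.25 = 0.02823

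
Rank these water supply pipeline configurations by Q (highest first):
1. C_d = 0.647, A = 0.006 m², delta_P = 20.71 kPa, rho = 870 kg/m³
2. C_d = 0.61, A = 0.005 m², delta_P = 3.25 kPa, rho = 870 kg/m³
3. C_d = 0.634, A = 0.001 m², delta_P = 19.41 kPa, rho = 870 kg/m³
Case 1: Q = 26.79 L/s
Case 2: Q = 8.337 L/s
Case 3: Q = 4.235 L/s
Ranking (highest first): 1, 2, 3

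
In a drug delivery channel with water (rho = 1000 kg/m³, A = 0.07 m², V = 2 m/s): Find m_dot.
Formula: \dot{m} = \rho A V
m_dot = 1000·0.07·2 = 140 kg/s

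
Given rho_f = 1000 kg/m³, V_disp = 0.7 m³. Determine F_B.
Formula: F_B = \rho_f g V_{disp}
F_B = 1000·9.81·0.7 = 6867 N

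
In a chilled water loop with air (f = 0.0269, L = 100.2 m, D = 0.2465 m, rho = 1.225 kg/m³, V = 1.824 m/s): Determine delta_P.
Formula: \Delta P = f \frac{L}{D} \frac{\rho V^2}{2}
delta_P = 0.0269·(100.2/0.2465)·0.5·1.225·1.824²/1000 = 0.02228 kPa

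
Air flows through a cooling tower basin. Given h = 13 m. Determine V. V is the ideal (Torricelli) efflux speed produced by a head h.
Formula: V = \sqrt{2 g h}
V = √(2·9.81·13) = 15.97 m/s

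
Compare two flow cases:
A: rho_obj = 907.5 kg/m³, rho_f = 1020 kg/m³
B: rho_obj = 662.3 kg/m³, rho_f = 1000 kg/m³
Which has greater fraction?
fraction(A) = 0.8897, fraction(B) = 0.6623. Answer: A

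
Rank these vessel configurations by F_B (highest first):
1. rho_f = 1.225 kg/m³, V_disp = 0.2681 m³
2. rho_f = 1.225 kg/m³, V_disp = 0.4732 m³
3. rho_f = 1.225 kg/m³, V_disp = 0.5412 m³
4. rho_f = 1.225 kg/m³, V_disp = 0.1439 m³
Case 1: F_B = 3.222 N
Case 2: F_B = 5.687 N
Case 3: F_B = 6.504 N
Case 4: F_B = 1.729 N
Ranking (highest first): 3, 2, 1, 4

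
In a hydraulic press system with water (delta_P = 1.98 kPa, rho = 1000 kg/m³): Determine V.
Formula: V = \sqrt{\frac{2 \Delta P}{\rho}}
V = √(2·(1.98·1000)/1000) = 1.99 m/s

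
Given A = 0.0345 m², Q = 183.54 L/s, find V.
Formula: Q = A V
Substituting knowns: 183.54 = 0.0345·V·1000
Solving for V: V = (183.54/1000)/0.0345 = 5.32 m/s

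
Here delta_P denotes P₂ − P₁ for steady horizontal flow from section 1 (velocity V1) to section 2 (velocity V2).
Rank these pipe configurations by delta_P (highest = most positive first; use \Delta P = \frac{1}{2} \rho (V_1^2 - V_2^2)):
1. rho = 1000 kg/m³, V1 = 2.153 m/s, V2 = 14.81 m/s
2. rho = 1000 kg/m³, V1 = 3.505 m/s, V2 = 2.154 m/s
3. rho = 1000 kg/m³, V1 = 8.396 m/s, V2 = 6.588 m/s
Case 1: delta_P = -107.4 kPa
Case 2: delta_P = 3.823 kPa
Case 3: delta_P = 13.55 kPa
Ranking (highest first): 3, 2, 1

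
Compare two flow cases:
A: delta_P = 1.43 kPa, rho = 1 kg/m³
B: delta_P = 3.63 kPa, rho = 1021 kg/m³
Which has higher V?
V(A) = 53.48 m/s, V(B) = 2.667 m/s. Answer: A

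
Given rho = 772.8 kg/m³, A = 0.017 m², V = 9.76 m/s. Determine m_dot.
Formula: \dot{m} = \rho A V
m_dot = 772.8·0.017·9.76 = 128.2 kg/s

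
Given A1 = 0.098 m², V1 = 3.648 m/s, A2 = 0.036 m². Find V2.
Formula: V_2 = \frac{A_1 V_1}{A_2}
V2 = 0.098·3.648/0.036 = 9.931 m/s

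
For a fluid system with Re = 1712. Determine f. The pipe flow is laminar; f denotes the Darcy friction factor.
Formula: f = \frac{64}{Re}
f = 64/1712 = 0.03738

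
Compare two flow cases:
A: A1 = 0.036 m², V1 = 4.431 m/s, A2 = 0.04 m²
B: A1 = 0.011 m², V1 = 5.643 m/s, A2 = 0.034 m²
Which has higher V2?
V2(A) = 3.988 m/s, V2(B) = 1.826 m/s. Answer: A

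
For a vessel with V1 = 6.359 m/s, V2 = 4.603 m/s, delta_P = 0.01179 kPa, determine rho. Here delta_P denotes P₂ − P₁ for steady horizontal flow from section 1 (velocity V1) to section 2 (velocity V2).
Formula: \Delta P = \frac{1}{2} \rho (V_1^2 - V_2^2)
Substituting knowns: 0.01179 = 0.5·rho·(6.359² − 4.603²)/1000
Solving for rho: rho = 2·(0.01179·1000)/(6.359² − 4.603²) = 1.225 kg/m³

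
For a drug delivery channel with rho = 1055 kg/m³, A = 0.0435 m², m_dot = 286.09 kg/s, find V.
Formula: \dot{m} = \rho A V
Substituting knowns: 286.09 = 1055·0.0435·V
Solving for V: V = 286.09/(1055·0.0435) = 6.234 m/s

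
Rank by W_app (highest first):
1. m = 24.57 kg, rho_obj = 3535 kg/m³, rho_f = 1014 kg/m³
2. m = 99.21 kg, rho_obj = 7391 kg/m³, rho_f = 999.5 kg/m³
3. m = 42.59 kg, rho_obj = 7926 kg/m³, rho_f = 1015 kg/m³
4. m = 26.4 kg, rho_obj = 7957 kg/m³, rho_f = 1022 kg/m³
Case 1: W_app = 171.9 N
Case 2: W_app = 841.6 N
Case 3: W_app = 364.3 N
Case 4: W_app = 225.7 N
Ranking (highest first): 2, 3, 4, 1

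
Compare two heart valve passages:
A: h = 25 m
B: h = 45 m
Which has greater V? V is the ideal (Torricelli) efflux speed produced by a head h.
V(A) = 22.15 m/s, V(B) = 29.71 m/s. Answer: B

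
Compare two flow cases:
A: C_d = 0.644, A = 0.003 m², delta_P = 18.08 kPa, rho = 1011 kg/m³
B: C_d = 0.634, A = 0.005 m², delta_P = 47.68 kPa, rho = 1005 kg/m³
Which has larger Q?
Q(A) = 11.55 L/s, Q(B) = 30.88 L/s. Answer: B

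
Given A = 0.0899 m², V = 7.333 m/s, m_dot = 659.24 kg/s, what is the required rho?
Formula: \dot{m} = \rho A V
Substituting knowns: 659.24 = rho·0.0899·7.333
Solving for rho: rho = 659.24/(0.0899·7.333) = 1000 kg/m³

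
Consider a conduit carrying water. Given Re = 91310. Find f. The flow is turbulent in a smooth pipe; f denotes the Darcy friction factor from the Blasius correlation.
Formula: f = \frac{0.316}{Re^{0.25}}
f = 0.316/91310^0.25 = 0.01818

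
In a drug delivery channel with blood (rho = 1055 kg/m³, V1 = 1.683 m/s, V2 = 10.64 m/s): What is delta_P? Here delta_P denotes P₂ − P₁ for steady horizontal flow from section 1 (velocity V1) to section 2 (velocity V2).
Formula: \Delta P = \frac{1}{2} \rho (V_1^2 - V_2^2)
delta_P = 0.5·1055·(1.683² − 10.64²)/1000 = -58.22 kPa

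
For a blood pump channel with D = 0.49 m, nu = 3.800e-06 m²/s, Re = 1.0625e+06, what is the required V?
Formula: Re = \frac{V D}{\nu}
Substituting knowns: 1.0625e+06 = V·0.49/3.800e-06
Solving for V: V = 1.0625e+06·3.800e-06/0.49 = 8.24 m/s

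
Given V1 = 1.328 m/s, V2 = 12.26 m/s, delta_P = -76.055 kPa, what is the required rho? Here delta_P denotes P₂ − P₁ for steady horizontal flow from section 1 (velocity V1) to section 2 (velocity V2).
Formula: \Delta P = \frac{1}{2} \rho (V_1^2 - V_2^2)
Substituting knowns: -76.055 = 0.5·rho·(1.328² − 12.26²)/1000
Solving for rho: rho = 2·(-76.055·1000)/(1.328² − 12.26²) = 1024 kg/m³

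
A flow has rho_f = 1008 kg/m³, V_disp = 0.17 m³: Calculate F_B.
Formula: F_B = \rho_f g V_{disp}
F_B = 1008·9.81·0.17 = 1681 N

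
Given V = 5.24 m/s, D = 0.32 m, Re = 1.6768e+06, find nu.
Formula: Re = \frac{V D}{\nu}
Substituting knowns: 1.6768e+06 = 5.24·0.32/nu
Solving for nu: nu = 5.24·0.32/1.6768e+06 = 1.000e-06 m²/s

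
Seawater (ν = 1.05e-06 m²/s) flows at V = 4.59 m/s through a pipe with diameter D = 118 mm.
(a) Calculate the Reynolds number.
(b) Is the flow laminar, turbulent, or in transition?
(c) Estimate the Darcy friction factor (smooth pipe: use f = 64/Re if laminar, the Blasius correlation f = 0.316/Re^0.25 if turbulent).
(a) Re = V·D/ν = 4.59·0.118/1.05e-06 = 515830
(b) Flow regime: turbulent (Re > 4000)
(c) Friction factor: f = 0.316/Re^0.25 = 0.316/515830^0.25 = 0.01179 (Blasius is strictly valid for Re ≲ 1e5; used here as the smooth-pipe estimate the problem specifies)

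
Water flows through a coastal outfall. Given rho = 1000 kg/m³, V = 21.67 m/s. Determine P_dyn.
Formula: P_{dyn} = \frac{1}{2} \rho V^2
P_dyn = 0.5·1000·21.67²/1000 = 234.8 kPa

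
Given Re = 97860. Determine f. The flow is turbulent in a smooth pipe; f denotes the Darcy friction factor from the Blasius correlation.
Formula: f = \frac{0.316}{Re^{0.25}}
f = 0.316/97860^0.25 = 0.01787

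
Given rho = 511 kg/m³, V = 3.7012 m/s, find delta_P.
Formula: V = \sqrt{\frac{2 \Delta P}{\rho}}
Substituting knowns: 3.7012 = √(2·(delta_P·1000)/511)
Solving for delta_P: delta_P = 3.7012²·511/2/1000 = 3.5 kPa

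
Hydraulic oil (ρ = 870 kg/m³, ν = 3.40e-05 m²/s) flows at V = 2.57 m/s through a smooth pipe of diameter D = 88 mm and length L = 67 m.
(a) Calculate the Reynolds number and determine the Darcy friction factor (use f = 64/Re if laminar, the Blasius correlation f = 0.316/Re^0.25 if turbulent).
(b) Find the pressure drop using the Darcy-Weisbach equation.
(a) Re = V·D/ν = 2.57·0.088/3.40e-05 = 6651.8 → turbulent (Re > 4000); f = 0.316/Re^0.25 = 0.316/6651.8^0.25 = 0.034991
(b) Darcy-Weisbach: ΔP = f·(L/D)·½ρV²/1000 = 0.034991·(67/0.088)·½·870·2.57²/1000 = 76.54 kPa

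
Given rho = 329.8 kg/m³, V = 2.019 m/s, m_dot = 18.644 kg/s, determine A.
Formula: \dot{m} = \rho A V
Substituting knowns: 18.644 = 329.8·A·2.019
Solving for A: A = 18.644/(329.8·2.019) = 0.028 m²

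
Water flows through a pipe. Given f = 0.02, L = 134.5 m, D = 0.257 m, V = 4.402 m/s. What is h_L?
Formula: h_L = f \frac{L}{D} \frac{V^2}{2g}
h_L = 0.02·(134.5/0.257)·4.402²/(2·9.81) = 10.34 m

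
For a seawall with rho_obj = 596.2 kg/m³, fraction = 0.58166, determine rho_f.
Formula: f_{sub} = \frac{\rho_{obj}}{\rho_f}
Substituting knowns: 0.58166 = 596.2/rho_f
Solving for rho_f: rho_f = 596.2/0.58166 = 1025 kg/m³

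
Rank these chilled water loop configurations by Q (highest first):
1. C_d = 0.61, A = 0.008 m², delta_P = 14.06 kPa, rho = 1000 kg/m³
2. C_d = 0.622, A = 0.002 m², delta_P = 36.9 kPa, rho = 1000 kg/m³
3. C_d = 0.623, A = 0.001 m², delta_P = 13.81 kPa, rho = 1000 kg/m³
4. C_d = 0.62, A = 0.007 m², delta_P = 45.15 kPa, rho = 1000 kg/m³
Case 1: Q = 25.88 L/s
Case 2: Q = 10.69 L/s
Case 3: Q = 3.274 L/s
Case 4: Q = 41.24 L/s
Ranking (highest first): 4, 1, 2, 3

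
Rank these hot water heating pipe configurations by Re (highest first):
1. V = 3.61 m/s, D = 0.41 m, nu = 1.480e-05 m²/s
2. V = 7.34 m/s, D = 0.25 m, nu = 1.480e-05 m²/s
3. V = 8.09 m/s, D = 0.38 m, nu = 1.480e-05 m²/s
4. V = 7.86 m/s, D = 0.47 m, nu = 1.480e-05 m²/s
Case 1: Re = 100007
Case 2: Re = 123986
Case 3: Re = 207716
Case 4: Re = 249608
Ranking (highest first): 4, 3, 2, 1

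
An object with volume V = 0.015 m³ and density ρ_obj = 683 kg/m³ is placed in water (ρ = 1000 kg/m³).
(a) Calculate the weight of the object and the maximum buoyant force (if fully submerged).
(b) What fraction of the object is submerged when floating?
(a) W=rho_obj*g*V=683*9.81*0.015=100.5 N; F_B(max)=rho*g*V=1000*9.81*0.015=147.2 N
(b) Floating fraction=rho_obj/rho=683/1000=0.683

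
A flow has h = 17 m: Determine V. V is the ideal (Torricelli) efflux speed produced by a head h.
Formula: V = \sqrt{2 g h}
V = √(2·9.81·17) = 18.26 m/s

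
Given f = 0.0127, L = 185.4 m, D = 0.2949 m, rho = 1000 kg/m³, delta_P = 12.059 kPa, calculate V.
Formula: \Delta P = f \frac{L}{D} \frac{\rho V^2}{2}
Substituting knowns: 12.059 = 0.0127·(185.4/0.2949)·0.5·1000·V²/1000
Solving for V: V = √((12.059·1000)/(0.0127·(185.4/0.2949)·0.5·1000)) = 1.738 m/s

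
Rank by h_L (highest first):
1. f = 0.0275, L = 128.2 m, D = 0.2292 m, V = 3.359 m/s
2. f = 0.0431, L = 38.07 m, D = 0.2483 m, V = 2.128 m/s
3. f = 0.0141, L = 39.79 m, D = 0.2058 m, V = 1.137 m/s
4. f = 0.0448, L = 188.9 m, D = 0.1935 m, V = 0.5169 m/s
Case 1: h_L = 8.846 m
Case 2: h_L = 1.525 m
Case 3: h_L = 0.1796 m
Case 4: h_L = 0.5956 m
Ranking (highest first): 1, 2, 4, 3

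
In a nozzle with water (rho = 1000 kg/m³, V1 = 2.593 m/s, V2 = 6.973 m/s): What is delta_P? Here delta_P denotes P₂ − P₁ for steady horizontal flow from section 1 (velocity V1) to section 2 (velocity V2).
Formula: \Delta P = \frac{1}{2} \rho (V_1^2 - V_2^2)
delta_P = 0.5·1000·(2.593² − 6.973²)/1000 = -20.95 kPa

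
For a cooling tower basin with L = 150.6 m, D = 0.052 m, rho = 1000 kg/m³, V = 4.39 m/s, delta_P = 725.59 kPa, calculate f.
Formula: \Delta P = f \frac{L}{D} \frac{\rho V^2}{2}
Substituting knowns: 725.59 = f·(150.6/0.052)·0.5·1000·4.39²/1000
Solving for f: f = (725.59·1000)/((150.6/0.052)·0.5·1000·4.39²) = 0.026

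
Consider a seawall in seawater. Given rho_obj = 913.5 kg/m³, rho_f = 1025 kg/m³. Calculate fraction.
Formula: f_{sub} = \frac{\rho_{obj}}{\rho_f}
fraction = 913.5/1025 = 0.8912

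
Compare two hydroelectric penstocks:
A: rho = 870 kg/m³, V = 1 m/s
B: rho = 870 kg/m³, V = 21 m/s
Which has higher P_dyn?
P_dyn(A) = 0.435 kPa, P_dyn(B) = 191.8 kPa. Answer: B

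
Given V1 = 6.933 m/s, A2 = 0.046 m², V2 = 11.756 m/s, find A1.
Formula: V_2 = \frac{A_1 V_1}{A_2}
Substituting knowns: 11.756 = A1·6.933/0.046
Solving for A1: A1 = 11.756·0.046/6.933 = 0.078 m²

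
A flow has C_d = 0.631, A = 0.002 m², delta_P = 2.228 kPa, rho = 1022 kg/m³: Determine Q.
Formula: Q = C_d A \sqrt{\frac{2 \Delta P}{\rho}}
Q = 0.631·0.002·√(2·(2.228·1000)/1022)·1000 = 2.635 L/s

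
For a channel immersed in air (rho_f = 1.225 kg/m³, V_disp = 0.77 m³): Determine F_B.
Formula: F_B = \rho_f g V_{disp}
F_B = 1.225·9.81·0.77 = 9.253 N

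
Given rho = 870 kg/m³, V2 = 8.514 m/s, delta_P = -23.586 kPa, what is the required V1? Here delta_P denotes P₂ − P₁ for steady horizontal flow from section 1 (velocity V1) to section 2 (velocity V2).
Formula: \Delta P = \frac{1}{2} \rho (V_1^2 - V_2^2)
Substituting knowns: -23.586 = 0.5·870·(V1² − 8.514²)/1000
Solving for V1: V1 = √(8.514² + 2·(-23.586·1000)/870) = 4.274 m/s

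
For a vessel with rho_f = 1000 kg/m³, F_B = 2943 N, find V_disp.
Formula: F_B = \rho_f g V_{disp}
Substituting knowns: 2943 = 1000·9.81·V_disp
Solving for V_disp: V_disp = 2943/(1000·9.81) = 0.3 m³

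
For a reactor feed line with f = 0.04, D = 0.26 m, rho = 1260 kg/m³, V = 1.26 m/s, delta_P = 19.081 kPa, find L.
Formula: \Delta P = f \frac{L}{D} \frac{\rho V^2}{2}
Substituting knowns: 19.081 = 0.04·(L/0.26)·0.5·1260·1.26²/1000
Solving for L: L = (19.081·1000)·0.26/(0.04·0.5·1260·1.26²) = 124 m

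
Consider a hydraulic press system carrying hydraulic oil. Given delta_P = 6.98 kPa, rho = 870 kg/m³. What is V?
Formula: V = \sqrt{\frac{2 \Delta P}{\rho}}
V = √(2·(6.98·1000)/870) = 4.006 m/s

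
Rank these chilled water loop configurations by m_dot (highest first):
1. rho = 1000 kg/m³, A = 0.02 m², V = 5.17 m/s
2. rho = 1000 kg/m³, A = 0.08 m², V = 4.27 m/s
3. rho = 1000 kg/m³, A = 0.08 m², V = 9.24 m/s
Case 1: m_dot = 103.4 kg/s
Case 2: m_dot = 341.6 kg/s
Case 3: m_dot = 739.2 kg/s
Ranking (highest first): 3, 2, 1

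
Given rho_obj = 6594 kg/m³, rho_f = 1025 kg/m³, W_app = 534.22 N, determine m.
Formula: W_{app} = mg\left(1 - \frac{\rho_f}{\rho_{obj}}\right)
Substituting knowns: 534.22 = m·9.81·(1 − 1025/6594)
Solving for m: m = 534.22/(9.81·(1 − 1025/6594)) = 64.48 kg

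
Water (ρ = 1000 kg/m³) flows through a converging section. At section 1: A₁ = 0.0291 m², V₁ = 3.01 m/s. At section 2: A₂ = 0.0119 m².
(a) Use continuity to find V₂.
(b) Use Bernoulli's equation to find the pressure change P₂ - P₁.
(a) Continuity: A₁V₁=A₂V₂ -> V₂=A₁V₁/A₂=0.0291*3.01/0.0119=7.36 m/s
(b) Bernoulli: P₂-P₁=0.5*rho*(V₁^2-V₂^2)/1000=0.5*1000*(3.01^2-7.36^2)/1000=-22.55 kPa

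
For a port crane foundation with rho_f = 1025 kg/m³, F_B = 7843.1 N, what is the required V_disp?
Formula: F_B = \rho_f g V_{disp}
Substituting knowns: 7843.1 = 1025·9.81·V_disp
Solving for V_disp: V_disp = 7843.1/(1025·9.81) = 0.78 m³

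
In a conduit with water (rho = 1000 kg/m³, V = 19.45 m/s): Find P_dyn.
Formula: P_{dyn} = \frac{1}{2} \rho V^2
P_dyn = 0.5·1000·19.45²/1000 = 189.2 kPa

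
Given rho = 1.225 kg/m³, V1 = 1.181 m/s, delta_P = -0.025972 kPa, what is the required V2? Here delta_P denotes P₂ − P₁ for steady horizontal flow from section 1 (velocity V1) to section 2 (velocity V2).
Formula: \Delta P = \frac{1}{2} \rho (V_1^2 - V_2^2)
Substituting knowns: -0.025972 = 0.5·1.225·(1.181² − V2²)/1000
Solving for V2: V2 = √(1.181² − 2·(-0.025972·1000)/1.225) = 6.618 m/s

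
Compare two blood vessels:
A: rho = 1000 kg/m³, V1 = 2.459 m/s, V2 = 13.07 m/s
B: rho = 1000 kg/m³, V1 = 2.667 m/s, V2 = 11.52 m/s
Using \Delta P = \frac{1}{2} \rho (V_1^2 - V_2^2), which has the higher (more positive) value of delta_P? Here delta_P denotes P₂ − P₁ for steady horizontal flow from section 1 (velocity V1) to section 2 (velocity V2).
delta_P(A) = -82.39 kPa, delta_P(B) = -62.8 kPa. Answer: B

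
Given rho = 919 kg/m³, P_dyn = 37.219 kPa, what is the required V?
Formula: P_{dyn} = \frac{1}{2} \rho V^2
Substituting knowns: 37.219 = 0.5·919·V²/1000
Solving for V: V = √(2·(37.219·1000)/919) = 9 m/s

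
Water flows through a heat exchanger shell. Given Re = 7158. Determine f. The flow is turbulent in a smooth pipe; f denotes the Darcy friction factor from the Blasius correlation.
Formula: f = \frac{0.316}{Re^{0.25}}
f = 0.316/7158^0.25 = 0.03435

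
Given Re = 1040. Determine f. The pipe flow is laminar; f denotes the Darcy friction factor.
Formula: f = \frac{64}{Re}
f = 64/1040 = 0.06154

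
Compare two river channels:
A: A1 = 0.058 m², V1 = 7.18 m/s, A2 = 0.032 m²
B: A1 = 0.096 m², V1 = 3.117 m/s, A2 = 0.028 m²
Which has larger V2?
V2(A) = 13.01 m/s, V2(B) = 10.69 m/s. Answer: A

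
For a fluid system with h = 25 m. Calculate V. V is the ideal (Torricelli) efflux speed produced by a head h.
Formula: V = \sqrt{2 g h}
V = √(2·9.81·25) = 22.15 m/s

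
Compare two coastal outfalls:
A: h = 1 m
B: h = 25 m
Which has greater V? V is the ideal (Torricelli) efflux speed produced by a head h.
V(A) = 4.429 m/s, V(B) = 22.15 m/s. Answer: B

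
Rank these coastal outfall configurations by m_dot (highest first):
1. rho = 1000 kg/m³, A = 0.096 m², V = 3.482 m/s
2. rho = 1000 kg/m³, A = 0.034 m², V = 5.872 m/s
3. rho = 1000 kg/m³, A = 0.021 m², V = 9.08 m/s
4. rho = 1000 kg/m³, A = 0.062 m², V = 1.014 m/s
Case 1: m_dot = 334.3 kg/s
Case 2: m_dot = 199.6 kg/s
Case 3: m_dot = 190.7 kg/s
Case 4: m_dot = 62.87 kg/s
Ranking (highest first): 1, 2, 3, 4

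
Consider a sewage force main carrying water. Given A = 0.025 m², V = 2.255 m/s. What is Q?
Formula: Q = A V
Q = 0.025·2.255·1000 = 56.38 L/s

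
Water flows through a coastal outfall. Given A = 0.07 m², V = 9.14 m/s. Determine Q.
Formula: Q = A V
Q = 0.07·9.14·1000 = 639.8 L/s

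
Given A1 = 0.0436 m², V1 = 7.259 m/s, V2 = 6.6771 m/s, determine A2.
Formula: V_2 = \frac{A_1 V_1}{A_2}
Substituting knowns: 6.6771 = 0.0436·7.259/A2
Solving for A2: A2 = 0.0436·7.259/6.6771 = 0.0474 m²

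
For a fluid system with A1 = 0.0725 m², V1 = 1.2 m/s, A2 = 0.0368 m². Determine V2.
Formula: V_2 = \frac{A_1 V_1}{A_2}
V2 = 0.0725·1.2/0.0368 = 2.364 m/s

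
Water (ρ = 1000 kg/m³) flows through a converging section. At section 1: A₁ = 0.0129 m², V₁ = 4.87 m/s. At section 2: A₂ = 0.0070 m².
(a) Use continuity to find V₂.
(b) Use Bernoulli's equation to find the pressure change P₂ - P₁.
(a) Continuity: A₁V₁=A₂V₂ -> V₂=A₁V₁/A₂=0.0129*4.87/0.0070=8.97 m/s
(b) Bernoulli: P₂-P₁=0.5*rho*(V₁^2-V₂^2)/1000=0.5*1000*(4.87^2-8.97^2)/1000=-28.37 kPa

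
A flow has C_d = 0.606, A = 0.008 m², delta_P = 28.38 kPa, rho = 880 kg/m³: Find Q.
Formula: Q = C_d A \sqrt{\frac{2 \Delta P}{\rho}}
Q = 0.606·0.008·√(2·(28.38·1000)/880)·1000 = 38.94 L/s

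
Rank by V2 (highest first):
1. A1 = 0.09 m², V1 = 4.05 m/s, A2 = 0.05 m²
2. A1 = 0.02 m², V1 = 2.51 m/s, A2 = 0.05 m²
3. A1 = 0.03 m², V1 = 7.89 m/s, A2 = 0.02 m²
Case 1: V2 = 7.29 m/s
Case 2: V2 = 1.004 m/s
Case 3: V2 = 11.83 m/s
Ranking (highest first): 3, 1, 2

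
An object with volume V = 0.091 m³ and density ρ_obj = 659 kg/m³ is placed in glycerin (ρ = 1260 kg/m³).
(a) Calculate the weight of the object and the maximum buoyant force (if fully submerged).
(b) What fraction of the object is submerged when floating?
(a) W=rho_obj*g*V=659*9.81*0.091=588.3 N; F_B(max)=rho*g*V=1260*9.81*0.091=1124.8 N
(b) Floating fraction=rho_obj/rho=659/1260=0.523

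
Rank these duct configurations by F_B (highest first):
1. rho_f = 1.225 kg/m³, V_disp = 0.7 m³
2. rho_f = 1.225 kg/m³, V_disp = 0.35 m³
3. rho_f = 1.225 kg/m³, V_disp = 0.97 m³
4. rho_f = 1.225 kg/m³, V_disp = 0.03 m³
Case 1: F_B = 8.412 N
Case 2: F_B = 4.206 N
Case 3: F_B = 11.66 N
Case 4: F_B = 0.3605 N
Ranking (highest first): 3, 1, 2, 4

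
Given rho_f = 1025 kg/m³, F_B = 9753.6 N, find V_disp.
Formula: F_B = \rho_f g V_{disp}
Substituting knowns: 9753.6 = 1025·9.81·V_disp
Solving for V_disp: V_disp = 9753.6/(1025·9.81) = 0.97 m³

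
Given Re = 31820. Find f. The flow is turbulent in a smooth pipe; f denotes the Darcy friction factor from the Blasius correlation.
Formula: f = \frac{0.316}{Re^{0.25}}
f = 0.316/31820^0.25 = 0.02366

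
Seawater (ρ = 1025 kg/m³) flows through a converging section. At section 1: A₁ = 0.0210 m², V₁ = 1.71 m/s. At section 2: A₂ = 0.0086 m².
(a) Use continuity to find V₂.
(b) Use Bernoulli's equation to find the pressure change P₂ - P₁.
(a) Continuity: A₁V₁=A₂V₂ -> V₂=A₁V₁/A₂=0.0210*1.71/0.0086=4.18 m/s
(b) Bernoulli: P₂-P₁=0.5*rho*(V₁^2-V₂^2)/1000=0.5*1025*(1.71^2-4.18^2)/1000=-7.456 kPa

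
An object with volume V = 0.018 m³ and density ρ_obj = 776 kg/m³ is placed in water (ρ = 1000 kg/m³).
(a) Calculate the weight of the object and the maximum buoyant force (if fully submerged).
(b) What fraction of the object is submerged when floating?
(a) W=rho_obj*g*V=776*9.81*0.018=137.0 N; F_B(max)=rho*g*V=1000*9.81*0.018=176.6 N
(b) Floating fraction=rho_obj/rho=776/1000=0.776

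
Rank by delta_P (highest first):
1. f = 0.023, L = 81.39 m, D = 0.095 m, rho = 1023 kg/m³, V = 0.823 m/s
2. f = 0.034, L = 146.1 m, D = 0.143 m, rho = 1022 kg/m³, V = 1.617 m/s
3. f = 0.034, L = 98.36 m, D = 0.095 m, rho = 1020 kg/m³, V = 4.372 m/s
Case 1: delta_P = 6.827 kPa
Case 2: delta_P = 46.41 kPa
Case 3: delta_P = 343.2 kPa
Ranking (highest first): 3, 2, 1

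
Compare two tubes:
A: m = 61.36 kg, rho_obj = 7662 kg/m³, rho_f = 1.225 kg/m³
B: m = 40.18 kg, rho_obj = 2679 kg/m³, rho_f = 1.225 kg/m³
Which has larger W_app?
W_app(A) = 601.8 N, W_app(B) = 394 N. Answer: A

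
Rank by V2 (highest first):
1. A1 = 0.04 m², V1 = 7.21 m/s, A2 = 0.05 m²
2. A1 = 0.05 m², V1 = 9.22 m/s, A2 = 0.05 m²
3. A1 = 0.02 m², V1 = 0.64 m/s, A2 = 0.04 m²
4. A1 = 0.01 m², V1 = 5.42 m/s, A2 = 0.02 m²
Case 1: V2 = 5.768 m/s
Case 2: V2 = 9.22 m/s
Case 3: V2 = 0.32 m/s
Case 4: V2 = 2.71 m/s
Ranking (highest first): 2, 1, 4, 3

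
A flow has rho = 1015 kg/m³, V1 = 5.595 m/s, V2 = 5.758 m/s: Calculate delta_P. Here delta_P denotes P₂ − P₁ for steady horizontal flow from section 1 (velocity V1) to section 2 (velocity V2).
Formula: \Delta P = \frac{1}{2} \rho (V_1^2 - V_2^2)
delta_P = 0.5·1015·(5.595² − 5.758²)/1000 = -0.9391 kPa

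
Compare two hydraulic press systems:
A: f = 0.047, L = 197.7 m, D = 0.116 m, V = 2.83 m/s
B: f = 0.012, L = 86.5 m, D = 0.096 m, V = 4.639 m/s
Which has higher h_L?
h_L(A) = 32.7 m, h_L(B) = 11.86 m. Answer: A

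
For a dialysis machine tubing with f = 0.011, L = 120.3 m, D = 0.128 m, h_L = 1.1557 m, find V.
Formula: h_L = f \frac{L}{D} \frac{V^2}{2g}
Substituting knowns: 1.1557 = 0.011·(120.3/0.128)·V²/(2·9.81)
Solving for V: V = √(1.1557·2·9.81/(0.011·(120.3/0.128))) = 1.481 m/s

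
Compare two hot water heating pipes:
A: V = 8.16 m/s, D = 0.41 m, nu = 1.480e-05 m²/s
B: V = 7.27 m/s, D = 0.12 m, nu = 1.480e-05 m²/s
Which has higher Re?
Re(A) = 226054, Re(B) = 58946. Answer: A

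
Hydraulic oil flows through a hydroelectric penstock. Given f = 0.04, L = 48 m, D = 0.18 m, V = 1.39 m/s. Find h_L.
Formula: h_L = f \frac{L}{D} \frac{V^2}{2g}
h_L = 0.04·(48/0.18)·1.39²/(2·9.81) = 1.05 m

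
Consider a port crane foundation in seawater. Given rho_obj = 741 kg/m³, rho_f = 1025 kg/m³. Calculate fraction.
Formula: f_{sub} = \frac{\rho_{obj}}{\rho_f}
fraction = 741/1025 = 0.7229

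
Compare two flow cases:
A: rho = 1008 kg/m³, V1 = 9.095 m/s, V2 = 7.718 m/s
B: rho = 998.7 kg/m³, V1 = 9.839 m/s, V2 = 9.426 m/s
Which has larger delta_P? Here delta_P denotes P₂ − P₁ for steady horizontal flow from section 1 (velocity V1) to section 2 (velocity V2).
delta_P(A) = 11.67 kPa, delta_P(B) = 3.973 kPa. Answer: A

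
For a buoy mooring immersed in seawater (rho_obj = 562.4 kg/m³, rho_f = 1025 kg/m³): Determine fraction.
Formula: f_{sub} = \frac{\rho_{obj}}{\rho_f}
fraction = 562.4/1025 = 0.5487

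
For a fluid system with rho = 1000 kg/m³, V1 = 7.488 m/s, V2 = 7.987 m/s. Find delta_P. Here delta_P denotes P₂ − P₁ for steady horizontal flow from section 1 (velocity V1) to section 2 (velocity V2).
Formula: \Delta P = \frac{1}{2} \rho (V_1^2 - V_2^2)
delta_P = 0.5·1000·(7.488² − 7.987²)/1000 = -3.861 kPa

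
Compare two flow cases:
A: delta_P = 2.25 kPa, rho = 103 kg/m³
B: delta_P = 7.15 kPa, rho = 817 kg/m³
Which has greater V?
V(A) = 6.61 m/s, V(B) = 4.184 m/s. Answer: A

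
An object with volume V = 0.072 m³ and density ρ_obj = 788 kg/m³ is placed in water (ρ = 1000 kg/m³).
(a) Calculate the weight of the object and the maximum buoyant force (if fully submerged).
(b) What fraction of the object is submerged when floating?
(a) W=rho_obj*g*V=788*9.81*0.072=556.6 N; F_B(max)=rho*g*V=1000*9.81*0.072=706.3 N
(b) Floating fraction=rho_obj/rho=788/1000=0.788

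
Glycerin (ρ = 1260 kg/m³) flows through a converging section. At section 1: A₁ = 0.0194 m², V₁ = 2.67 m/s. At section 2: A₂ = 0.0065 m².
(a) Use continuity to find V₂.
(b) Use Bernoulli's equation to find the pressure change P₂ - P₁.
(a) Continuity: A₁V₁=A₂V₂ -> V₂=A₁V₁/A₂=0.0194*2.67/0.0065=7.97 m/s
(b) Bernoulli: P₂-P₁=0.5*rho*(V₁^2-V₂^2)/1000=0.5*1260*(2.67^2-7.97^2)/1000=-35.53 kPa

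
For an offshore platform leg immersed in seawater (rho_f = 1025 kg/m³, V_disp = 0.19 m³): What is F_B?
Formula: F_B = \rho_f g V_{disp}
F_B = 1025·9.81·0.19 = 1910 N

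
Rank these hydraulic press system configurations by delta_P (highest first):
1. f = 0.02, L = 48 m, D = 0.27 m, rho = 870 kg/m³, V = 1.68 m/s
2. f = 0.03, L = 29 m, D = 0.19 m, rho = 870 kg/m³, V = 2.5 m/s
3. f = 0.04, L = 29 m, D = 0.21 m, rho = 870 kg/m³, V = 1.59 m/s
Case 1: delta_P = 4.365 kPa
Case 2: delta_P = 12.45 kPa
Case 3: delta_P = 6.075 kPa
Ranking (highest first): 2, 3, 1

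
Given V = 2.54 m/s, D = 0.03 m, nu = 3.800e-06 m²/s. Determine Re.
Formula: Re = \frac{V D}{\nu}
Re = 2.54·0.03/3.800e-06 = 20053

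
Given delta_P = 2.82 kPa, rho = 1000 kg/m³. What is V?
Formula: V = \sqrt{\frac{2 \Delta P}{\rho}}
V = √(2·(2.82·1000)/1000) = 2.375 m/s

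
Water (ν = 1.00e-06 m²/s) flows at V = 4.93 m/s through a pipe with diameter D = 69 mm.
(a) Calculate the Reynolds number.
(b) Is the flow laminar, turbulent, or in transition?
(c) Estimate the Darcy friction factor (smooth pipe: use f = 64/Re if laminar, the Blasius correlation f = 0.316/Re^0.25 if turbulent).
(a) Re = V·D/ν = 4.93·0.069/1.00e-06 = 340170
(b) Flow regime: turbulent (Re > 4000)
(c) Friction factor: f = 0.316/Re^0.25 = 0.316/340170^0.25 = 0.01308 (Blasius is strictly valid for Re ≲ 1e5; used here as the smooth-pipe estimate the problem specifies)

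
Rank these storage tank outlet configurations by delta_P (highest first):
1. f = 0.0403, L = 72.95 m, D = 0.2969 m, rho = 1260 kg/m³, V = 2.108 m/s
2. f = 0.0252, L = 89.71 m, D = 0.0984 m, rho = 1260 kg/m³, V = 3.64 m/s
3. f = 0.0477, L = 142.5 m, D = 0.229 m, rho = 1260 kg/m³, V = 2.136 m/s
Case 1: delta_P = 27.72 kPa
Case 2: delta_P = 191.8 kPa
Case 3: delta_P = 85.32 kPa
Ranking (highest first): 2, 3, 1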